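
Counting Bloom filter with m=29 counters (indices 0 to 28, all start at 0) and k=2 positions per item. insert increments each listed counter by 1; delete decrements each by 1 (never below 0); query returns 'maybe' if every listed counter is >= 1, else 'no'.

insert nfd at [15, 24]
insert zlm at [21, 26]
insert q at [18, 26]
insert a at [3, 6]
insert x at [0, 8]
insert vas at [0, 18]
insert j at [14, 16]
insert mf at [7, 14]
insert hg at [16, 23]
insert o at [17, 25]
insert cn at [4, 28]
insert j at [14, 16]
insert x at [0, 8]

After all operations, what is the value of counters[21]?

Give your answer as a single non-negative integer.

Answer: 1

Derivation:
Step 1: insert nfd at [15, 24] -> counters=[0,0,0,0,0,0,0,0,0,0,0,0,0,0,0,1,0,0,0,0,0,0,0,0,1,0,0,0,0]
Step 2: insert zlm at [21, 26] -> counters=[0,0,0,0,0,0,0,0,0,0,0,0,0,0,0,1,0,0,0,0,0,1,0,0,1,0,1,0,0]
Step 3: insert q at [18, 26] -> counters=[0,0,0,0,0,0,0,0,0,0,0,0,0,0,0,1,0,0,1,0,0,1,0,0,1,0,2,0,0]
Step 4: insert a at [3, 6] -> counters=[0,0,0,1,0,0,1,0,0,0,0,0,0,0,0,1,0,0,1,0,0,1,0,0,1,0,2,0,0]
Step 5: insert x at [0, 8] -> counters=[1,0,0,1,0,0,1,0,1,0,0,0,0,0,0,1,0,0,1,0,0,1,0,0,1,0,2,0,0]
Step 6: insert vas at [0, 18] -> counters=[2,0,0,1,0,0,1,0,1,0,0,0,0,0,0,1,0,0,2,0,0,1,0,0,1,0,2,0,0]
Step 7: insert j at [14, 16] -> counters=[2,0,0,1,0,0,1,0,1,0,0,0,0,0,1,1,1,0,2,0,0,1,0,0,1,0,2,0,0]
Step 8: insert mf at [7, 14] -> counters=[2,0,0,1,0,0,1,1,1,0,0,0,0,0,2,1,1,0,2,0,0,1,0,0,1,0,2,0,0]
Step 9: insert hg at [16, 23] -> counters=[2,0,0,1,0,0,1,1,1,0,0,0,0,0,2,1,2,0,2,0,0,1,0,1,1,0,2,0,0]
Step 10: insert o at [17, 25] -> counters=[2,0,0,1,0,0,1,1,1,0,0,0,0,0,2,1,2,1,2,0,0,1,0,1,1,1,2,0,0]
Step 11: insert cn at [4, 28] -> counters=[2,0,0,1,1,0,1,1,1,0,0,0,0,0,2,1,2,1,2,0,0,1,0,1,1,1,2,0,1]
Step 12: insert j at [14, 16] -> counters=[2,0,0,1,1,0,1,1,1,0,0,0,0,0,3,1,3,1,2,0,0,1,0,1,1,1,2,0,1]
Step 13: insert x at [0, 8] -> counters=[3,0,0,1,1,0,1,1,2,0,0,0,0,0,3,1,3,1,2,0,0,1,0,1,1,1,2,0,1]
Final counters=[3,0,0,1,1,0,1,1,2,0,0,0,0,0,3,1,3,1,2,0,0,1,0,1,1,1,2,0,1] -> counters[21]=1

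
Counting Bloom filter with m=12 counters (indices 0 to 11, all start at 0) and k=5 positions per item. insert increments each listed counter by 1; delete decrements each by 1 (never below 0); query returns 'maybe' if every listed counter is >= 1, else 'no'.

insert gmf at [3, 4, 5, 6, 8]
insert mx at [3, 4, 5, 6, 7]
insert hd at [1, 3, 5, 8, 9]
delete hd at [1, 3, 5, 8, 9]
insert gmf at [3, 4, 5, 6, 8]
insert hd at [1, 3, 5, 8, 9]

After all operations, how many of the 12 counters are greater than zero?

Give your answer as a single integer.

Step 1: insert gmf at [3, 4, 5, 6, 8] -> counters=[0,0,0,1,1,1,1,0,1,0,0,0]
Step 2: insert mx at [3, 4, 5, 6, 7] -> counters=[0,0,0,2,2,2,2,1,1,0,0,0]
Step 3: insert hd at [1, 3, 5, 8, 9] -> counters=[0,1,0,3,2,3,2,1,2,1,0,0]
Step 4: delete hd at [1, 3, 5, 8, 9] -> counters=[0,0,0,2,2,2,2,1,1,0,0,0]
Step 5: insert gmf at [3, 4, 5, 6, 8] -> counters=[0,0,0,3,3,3,3,1,2,0,0,0]
Step 6: insert hd at [1, 3, 5, 8, 9] -> counters=[0,1,0,4,3,4,3,1,3,1,0,0]
Final counters=[0,1,0,4,3,4,3,1,3,1,0,0] -> 8 nonzero

Answer: 8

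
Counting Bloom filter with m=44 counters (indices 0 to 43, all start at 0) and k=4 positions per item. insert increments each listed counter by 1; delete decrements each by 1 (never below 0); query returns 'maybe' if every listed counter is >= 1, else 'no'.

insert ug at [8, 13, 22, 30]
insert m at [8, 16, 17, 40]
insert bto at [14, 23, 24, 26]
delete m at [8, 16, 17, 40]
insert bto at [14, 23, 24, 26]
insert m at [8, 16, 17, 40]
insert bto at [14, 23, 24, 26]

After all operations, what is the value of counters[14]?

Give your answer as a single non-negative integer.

Step 1: insert ug at [8, 13, 22, 30] -> counters=[0,0,0,0,0,0,0,0,1,0,0,0,0,1,0,0,0,0,0,0,0,0,1,0,0,0,0,0,0,0,1,0,0,0,0,0,0,0,0,0,0,0,0,0]
Step 2: insert m at [8, 16, 17, 40] -> counters=[0,0,0,0,0,0,0,0,2,0,0,0,0,1,0,0,1,1,0,0,0,0,1,0,0,0,0,0,0,0,1,0,0,0,0,0,0,0,0,0,1,0,0,0]
Step 3: insert bto at [14, 23, 24, 26] -> counters=[0,0,0,0,0,0,0,0,2,0,0,0,0,1,1,0,1,1,0,0,0,0,1,1,1,0,1,0,0,0,1,0,0,0,0,0,0,0,0,0,1,0,0,0]
Step 4: delete m at [8, 16, 17, 40] -> counters=[0,0,0,0,0,0,0,0,1,0,0,0,0,1,1,0,0,0,0,0,0,0,1,1,1,0,1,0,0,0,1,0,0,0,0,0,0,0,0,0,0,0,0,0]
Step 5: insert bto at [14, 23, 24, 26] -> counters=[0,0,0,0,0,0,0,0,1,0,0,0,0,1,2,0,0,0,0,0,0,0,1,2,2,0,2,0,0,0,1,0,0,0,0,0,0,0,0,0,0,0,0,0]
Step 6: insert m at [8, 16, 17, 40] -> counters=[0,0,0,0,0,0,0,0,2,0,0,0,0,1,2,0,1,1,0,0,0,0,1,2,2,0,2,0,0,0,1,0,0,0,0,0,0,0,0,0,1,0,0,0]
Step 7: insert bto at [14, 23, 24, 26] -> counters=[0,0,0,0,0,0,0,0,2,0,0,0,0,1,3,0,1,1,0,0,0,0,1,3,3,0,3,0,0,0,1,0,0,0,0,0,0,0,0,0,1,0,0,0]
Final counters=[0,0,0,0,0,0,0,0,2,0,0,0,0,1,3,0,1,1,0,0,0,0,1,3,3,0,3,0,0,0,1,0,0,0,0,0,0,0,0,0,1,0,0,0] -> counters[14]=3

Answer: 3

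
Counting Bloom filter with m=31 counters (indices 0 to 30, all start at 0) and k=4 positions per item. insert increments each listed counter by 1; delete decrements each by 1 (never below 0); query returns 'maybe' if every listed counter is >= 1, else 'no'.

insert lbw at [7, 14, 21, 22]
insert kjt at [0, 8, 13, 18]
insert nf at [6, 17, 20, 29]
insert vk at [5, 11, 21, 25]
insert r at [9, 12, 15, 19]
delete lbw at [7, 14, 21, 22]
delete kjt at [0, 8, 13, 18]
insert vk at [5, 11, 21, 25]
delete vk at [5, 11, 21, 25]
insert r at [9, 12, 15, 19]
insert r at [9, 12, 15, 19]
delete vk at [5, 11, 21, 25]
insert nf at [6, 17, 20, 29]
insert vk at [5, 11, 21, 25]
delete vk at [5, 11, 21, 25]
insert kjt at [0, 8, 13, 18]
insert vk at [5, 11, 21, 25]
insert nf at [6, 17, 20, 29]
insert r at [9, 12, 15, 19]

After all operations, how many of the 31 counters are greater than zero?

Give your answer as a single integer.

Answer: 16

Derivation:
Step 1: insert lbw at [7, 14, 21, 22] -> counters=[0,0,0,0,0,0,0,1,0,0,0,0,0,0,1,0,0,0,0,0,0,1,1,0,0,0,0,0,0,0,0]
Step 2: insert kjt at [0, 8, 13, 18] -> counters=[1,0,0,0,0,0,0,1,1,0,0,0,0,1,1,0,0,0,1,0,0,1,1,0,0,0,0,0,0,0,0]
Step 3: insert nf at [6, 17, 20, 29] -> counters=[1,0,0,0,0,0,1,1,1,0,0,0,0,1,1,0,0,1,1,0,1,1,1,0,0,0,0,0,0,1,0]
Step 4: insert vk at [5, 11, 21, 25] -> counters=[1,0,0,0,0,1,1,1,1,0,0,1,0,1,1,0,0,1,1,0,1,2,1,0,0,1,0,0,0,1,0]
Step 5: insert r at [9, 12, 15, 19] -> counters=[1,0,0,0,0,1,1,1,1,1,0,1,1,1,1,1,0,1,1,1,1,2,1,0,0,1,0,0,0,1,0]
Step 6: delete lbw at [7, 14, 21, 22] -> counters=[1,0,0,0,0,1,1,0,1,1,0,1,1,1,0,1,0,1,1,1,1,1,0,0,0,1,0,0,0,1,0]
Step 7: delete kjt at [0, 8, 13, 18] -> counters=[0,0,0,0,0,1,1,0,0,1,0,1,1,0,0,1,0,1,0,1,1,1,0,0,0,1,0,0,0,1,0]
Step 8: insert vk at [5, 11, 21, 25] -> counters=[0,0,0,0,0,2,1,0,0,1,0,2,1,0,0,1,0,1,0,1,1,2,0,0,0,2,0,0,0,1,0]
Step 9: delete vk at [5, 11, 21, 25] -> counters=[0,0,0,0,0,1,1,0,0,1,0,1,1,0,0,1,0,1,0,1,1,1,0,0,0,1,0,0,0,1,0]
Step 10: insert r at [9, 12, 15, 19] -> counters=[0,0,0,0,0,1,1,0,0,2,0,1,2,0,0,2,0,1,0,2,1,1,0,0,0,1,0,0,0,1,0]
Step 11: insert r at [9, 12, 15, 19] -> counters=[0,0,0,0,0,1,1,0,0,3,0,1,3,0,0,3,0,1,0,3,1,1,0,0,0,1,0,0,0,1,0]
Step 12: delete vk at [5, 11, 21, 25] -> counters=[0,0,0,0,0,0,1,0,0,3,0,0,3,0,0,3,0,1,0,3,1,0,0,0,0,0,0,0,0,1,0]
Step 13: insert nf at [6, 17, 20, 29] -> counters=[0,0,0,0,0,0,2,0,0,3,0,0,3,0,0,3,0,2,0,3,2,0,0,0,0,0,0,0,0,2,0]
Step 14: insert vk at [5, 11, 21, 25] -> counters=[0,0,0,0,0,1,2,0,0,3,0,1,3,0,0,3,0,2,0,3,2,1,0,0,0,1,0,0,0,2,0]
Step 15: delete vk at [5, 11, 21, 25] -> counters=[0,0,0,0,0,0,2,0,0,3,0,0,3,0,0,3,0,2,0,3,2,0,0,0,0,0,0,0,0,2,0]
Step 16: insert kjt at [0, 8, 13, 18] -> counters=[1,0,0,0,0,0,2,0,1,3,0,0,3,1,0,3,0,2,1,3,2,0,0,0,0,0,0,0,0,2,0]
Step 17: insert vk at [5, 11, 21, 25] -> counters=[1,0,0,0,0,1,2,0,1,3,0,1,3,1,0,3,0,2,1,3,2,1,0,0,0,1,0,0,0,2,0]
Step 18: insert nf at [6, 17, 20, 29] -> counters=[1,0,0,0,0,1,3,0,1,3,0,1,3,1,0,3,0,3,1,3,3,1,0,0,0,1,0,0,0,3,0]
Step 19: insert r at [9, 12, 15, 19] -> counters=[1,0,0,0,0,1,3,0,1,4,0,1,4,1,0,4,0,3,1,4,3,1,0,0,0,1,0,0,0,3,0]
Final counters=[1,0,0,0,0,1,3,0,1,4,0,1,4,1,0,4,0,3,1,4,3,1,0,0,0,1,0,0,0,3,0] -> 16 nonzero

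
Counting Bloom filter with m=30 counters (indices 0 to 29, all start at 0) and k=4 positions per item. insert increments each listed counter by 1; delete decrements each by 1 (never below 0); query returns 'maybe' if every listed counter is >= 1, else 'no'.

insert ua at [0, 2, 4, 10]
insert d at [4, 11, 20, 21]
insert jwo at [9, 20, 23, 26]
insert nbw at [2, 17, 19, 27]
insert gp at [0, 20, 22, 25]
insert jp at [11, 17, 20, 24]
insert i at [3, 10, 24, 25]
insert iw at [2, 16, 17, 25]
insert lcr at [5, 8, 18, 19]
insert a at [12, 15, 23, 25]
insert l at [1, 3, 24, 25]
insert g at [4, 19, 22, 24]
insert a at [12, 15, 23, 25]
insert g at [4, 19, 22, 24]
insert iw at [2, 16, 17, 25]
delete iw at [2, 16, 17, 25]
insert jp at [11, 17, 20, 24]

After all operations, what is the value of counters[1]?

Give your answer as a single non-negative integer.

Step 1: insert ua at [0, 2, 4, 10] -> counters=[1,0,1,0,1,0,0,0,0,0,1,0,0,0,0,0,0,0,0,0,0,0,0,0,0,0,0,0,0,0]
Step 2: insert d at [4, 11, 20, 21] -> counters=[1,0,1,0,2,0,0,0,0,0,1,1,0,0,0,0,0,0,0,0,1,1,0,0,0,0,0,0,0,0]
Step 3: insert jwo at [9, 20, 23, 26] -> counters=[1,0,1,0,2,0,0,0,0,1,1,1,0,0,0,0,0,0,0,0,2,1,0,1,0,0,1,0,0,0]
Step 4: insert nbw at [2, 17, 19, 27] -> counters=[1,0,2,0,2,0,0,0,0,1,1,1,0,0,0,0,0,1,0,1,2,1,0,1,0,0,1,1,0,0]
Step 5: insert gp at [0, 20, 22, 25] -> counters=[2,0,2,0,2,0,0,0,0,1,1,1,0,0,0,0,0,1,0,1,3,1,1,1,0,1,1,1,0,0]
Step 6: insert jp at [11, 17, 20, 24] -> counters=[2,0,2,0,2,0,0,0,0,1,1,2,0,0,0,0,0,2,0,1,4,1,1,1,1,1,1,1,0,0]
Step 7: insert i at [3, 10, 24, 25] -> counters=[2,0,2,1,2,0,0,0,0,1,2,2,0,0,0,0,0,2,0,1,4,1,1,1,2,2,1,1,0,0]
Step 8: insert iw at [2, 16, 17, 25] -> counters=[2,0,3,1,2,0,0,0,0,1,2,2,0,0,0,0,1,3,0,1,4,1,1,1,2,3,1,1,0,0]
Step 9: insert lcr at [5, 8, 18, 19] -> counters=[2,0,3,1,2,1,0,0,1,1,2,2,0,0,0,0,1,3,1,2,4,1,1,1,2,3,1,1,0,0]
Step 10: insert a at [12, 15, 23, 25] -> counters=[2,0,3,1,2,1,0,0,1,1,2,2,1,0,0,1,1,3,1,2,4,1,1,2,2,4,1,1,0,0]
Step 11: insert l at [1, 3, 24, 25] -> counters=[2,1,3,2,2,1,0,0,1,1,2,2,1,0,0,1,1,3,1,2,4,1,1,2,3,5,1,1,0,0]
Step 12: insert g at [4, 19, 22, 24] -> counters=[2,1,3,2,3,1,0,0,1,1,2,2,1,0,0,1,1,3,1,3,4,1,2,2,4,5,1,1,0,0]
Step 13: insert a at [12, 15, 23, 25] -> counters=[2,1,3,2,3,1,0,0,1,1,2,2,2,0,0,2,1,3,1,3,4,1,2,3,4,6,1,1,0,0]
Step 14: insert g at [4, 19, 22, 24] -> counters=[2,1,3,2,4,1,0,0,1,1,2,2,2,0,0,2,1,3,1,4,4,1,3,3,5,6,1,1,0,0]
Step 15: insert iw at [2, 16, 17, 25] -> counters=[2,1,4,2,4,1,0,0,1,1,2,2,2,0,0,2,2,4,1,4,4,1,3,3,5,7,1,1,0,0]
Step 16: delete iw at [2, 16, 17, 25] -> counters=[2,1,3,2,4,1,0,0,1,1,2,2,2,0,0,2,1,3,1,4,4,1,3,3,5,6,1,1,0,0]
Step 17: insert jp at [11, 17, 20, 24] -> counters=[2,1,3,2,4,1,0,0,1,1,2,3,2,0,0,2,1,4,1,4,5,1,3,3,6,6,1,1,0,0]
Final counters=[2,1,3,2,4,1,0,0,1,1,2,3,2,0,0,2,1,4,1,4,5,1,3,3,6,6,1,1,0,0] -> counters[1]=1

Answer: 1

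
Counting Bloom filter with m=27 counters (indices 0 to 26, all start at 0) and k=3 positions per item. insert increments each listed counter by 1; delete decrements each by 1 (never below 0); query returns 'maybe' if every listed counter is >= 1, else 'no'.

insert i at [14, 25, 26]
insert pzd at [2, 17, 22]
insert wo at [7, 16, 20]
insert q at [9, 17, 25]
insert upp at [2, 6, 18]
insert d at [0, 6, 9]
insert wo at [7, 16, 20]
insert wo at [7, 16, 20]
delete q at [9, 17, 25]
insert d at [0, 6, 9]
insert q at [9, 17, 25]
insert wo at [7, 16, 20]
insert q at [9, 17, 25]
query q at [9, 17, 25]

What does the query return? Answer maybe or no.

Step 1: insert i at [14, 25, 26] -> counters=[0,0,0,0,0,0,0,0,0,0,0,0,0,0,1,0,0,0,0,0,0,0,0,0,0,1,1]
Step 2: insert pzd at [2, 17, 22] -> counters=[0,0,1,0,0,0,0,0,0,0,0,0,0,0,1,0,0,1,0,0,0,0,1,0,0,1,1]
Step 3: insert wo at [7, 16, 20] -> counters=[0,0,1,0,0,0,0,1,0,0,0,0,0,0,1,0,1,1,0,0,1,0,1,0,0,1,1]
Step 4: insert q at [9, 17, 25] -> counters=[0,0,1,0,0,0,0,1,0,1,0,0,0,0,1,0,1,2,0,0,1,0,1,0,0,2,1]
Step 5: insert upp at [2, 6, 18] -> counters=[0,0,2,0,0,0,1,1,0,1,0,0,0,0,1,0,1,2,1,0,1,0,1,0,0,2,1]
Step 6: insert d at [0, 6, 9] -> counters=[1,0,2,0,0,0,2,1,0,2,0,0,0,0,1,0,1,2,1,0,1,0,1,0,0,2,1]
Step 7: insert wo at [7, 16, 20] -> counters=[1,0,2,0,0,0,2,2,0,2,0,0,0,0,1,0,2,2,1,0,2,0,1,0,0,2,1]
Step 8: insert wo at [7, 16, 20] -> counters=[1,0,2,0,0,0,2,3,0,2,0,0,0,0,1,0,3,2,1,0,3,0,1,0,0,2,1]
Step 9: delete q at [9, 17, 25] -> counters=[1,0,2,0,0,0,2,3,0,1,0,0,0,0,1,0,3,1,1,0,3,0,1,0,0,1,1]
Step 10: insert d at [0, 6, 9] -> counters=[2,0,2,0,0,0,3,3,0,2,0,0,0,0,1,0,3,1,1,0,3,0,1,0,0,1,1]
Step 11: insert q at [9, 17, 25] -> counters=[2,0,2,0,0,0,3,3,0,3,0,0,0,0,1,0,3,2,1,0,3,0,1,0,0,2,1]
Step 12: insert wo at [7, 16, 20] -> counters=[2,0,2,0,0,0,3,4,0,3,0,0,0,0,1,0,4,2,1,0,4,0,1,0,0,2,1]
Step 13: insert q at [9, 17, 25] -> counters=[2,0,2,0,0,0,3,4,0,4,0,0,0,0,1,0,4,3,1,0,4,0,1,0,0,3,1]
Query q: check counters[9]=4 counters[17]=3 counters[25]=3 -> maybe

Answer: maybe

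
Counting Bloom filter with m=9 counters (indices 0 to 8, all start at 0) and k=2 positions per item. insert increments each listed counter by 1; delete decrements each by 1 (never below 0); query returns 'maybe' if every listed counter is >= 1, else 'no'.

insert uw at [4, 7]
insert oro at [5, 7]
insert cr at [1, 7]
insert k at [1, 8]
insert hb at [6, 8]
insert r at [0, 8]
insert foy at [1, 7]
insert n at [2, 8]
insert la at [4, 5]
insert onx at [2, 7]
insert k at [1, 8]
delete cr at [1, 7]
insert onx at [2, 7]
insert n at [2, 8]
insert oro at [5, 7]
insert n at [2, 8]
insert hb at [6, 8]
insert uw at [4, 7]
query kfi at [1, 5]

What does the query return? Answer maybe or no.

Answer: maybe

Derivation:
Step 1: insert uw at [4, 7] -> counters=[0,0,0,0,1,0,0,1,0]
Step 2: insert oro at [5, 7] -> counters=[0,0,0,0,1,1,0,2,0]
Step 3: insert cr at [1, 7] -> counters=[0,1,0,0,1,1,0,3,0]
Step 4: insert k at [1, 8] -> counters=[0,2,0,0,1,1,0,3,1]
Step 5: insert hb at [6, 8] -> counters=[0,2,0,0,1,1,1,3,2]
Step 6: insert r at [0, 8] -> counters=[1,2,0,0,1,1,1,3,3]
Step 7: insert foy at [1, 7] -> counters=[1,3,0,0,1,1,1,4,3]
Step 8: insert n at [2, 8] -> counters=[1,3,1,0,1,1,1,4,4]
Step 9: insert la at [4, 5] -> counters=[1,3,1,0,2,2,1,4,4]
Step 10: insert onx at [2, 7] -> counters=[1,3,2,0,2,2,1,5,4]
Step 11: insert k at [1, 8] -> counters=[1,4,2,0,2,2,1,5,5]
Step 12: delete cr at [1, 7] -> counters=[1,3,2,0,2,2,1,4,5]
Step 13: insert onx at [2, 7] -> counters=[1,3,3,0,2,2,1,5,5]
Step 14: insert n at [2, 8] -> counters=[1,3,4,0,2,2,1,5,6]
Step 15: insert oro at [5, 7] -> counters=[1,3,4,0,2,3,1,6,6]
Step 16: insert n at [2, 8] -> counters=[1,3,5,0,2,3,1,6,7]
Step 17: insert hb at [6, 8] -> counters=[1,3,5,0,2,3,2,6,8]
Step 18: insert uw at [4, 7] -> counters=[1,3,5,0,3,3,2,7,8]
Query kfi: check counters[1]=3 counters[5]=3 -> maybe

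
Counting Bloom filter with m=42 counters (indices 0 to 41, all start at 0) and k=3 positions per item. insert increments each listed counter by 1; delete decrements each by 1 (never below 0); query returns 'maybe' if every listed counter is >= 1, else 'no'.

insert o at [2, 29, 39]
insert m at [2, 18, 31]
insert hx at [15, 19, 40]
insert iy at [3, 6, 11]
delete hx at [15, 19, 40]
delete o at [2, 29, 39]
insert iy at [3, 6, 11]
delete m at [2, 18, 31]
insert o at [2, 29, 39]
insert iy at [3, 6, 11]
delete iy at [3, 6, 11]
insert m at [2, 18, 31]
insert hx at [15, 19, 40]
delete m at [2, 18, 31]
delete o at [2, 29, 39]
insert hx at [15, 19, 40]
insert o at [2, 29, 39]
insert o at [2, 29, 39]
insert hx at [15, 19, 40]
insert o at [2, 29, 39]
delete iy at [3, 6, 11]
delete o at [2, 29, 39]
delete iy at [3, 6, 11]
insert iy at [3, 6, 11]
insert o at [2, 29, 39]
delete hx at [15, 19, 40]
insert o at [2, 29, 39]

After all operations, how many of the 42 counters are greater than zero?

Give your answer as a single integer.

Answer: 9

Derivation:
Step 1: insert o at [2, 29, 39] -> counters=[0,0,1,0,0,0,0,0,0,0,0,0,0,0,0,0,0,0,0,0,0,0,0,0,0,0,0,0,0,1,0,0,0,0,0,0,0,0,0,1,0,0]
Step 2: insert m at [2, 18, 31] -> counters=[0,0,2,0,0,0,0,0,0,0,0,0,0,0,0,0,0,0,1,0,0,0,0,0,0,0,0,0,0,1,0,1,0,0,0,0,0,0,0,1,0,0]
Step 3: insert hx at [15, 19, 40] -> counters=[0,0,2,0,0,0,0,0,0,0,0,0,0,0,0,1,0,0,1,1,0,0,0,0,0,0,0,0,0,1,0,1,0,0,0,0,0,0,0,1,1,0]
Step 4: insert iy at [3, 6, 11] -> counters=[0,0,2,1,0,0,1,0,0,0,0,1,0,0,0,1,0,0,1,1,0,0,0,0,0,0,0,0,0,1,0,1,0,0,0,0,0,0,0,1,1,0]
Step 5: delete hx at [15, 19, 40] -> counters=[0,0,2,1,0,0,1,0,0,0,0,1,0,0,0,0,0,0,1,0,0,0,0,0,0,0,0,0,0,1,0,1,0,0,0,0,0,0,0,1,0,0]
Step 6: delete o at [2, 29, 39] -> counters=[0,0,1,1,0,0,1,0,0,0,0,1,0,0,0,0,0,0,1,0,0,0,0,0,0,0,0,0,0,0,0,1,0,0,0,0,0,0,0,0,0,0]
Step 7: insert iy at [3, 6, 11] -> counters=[0,0,1,2,0,0,2,0,0,0,0,2,0,0,0,0,0,0,1,0,0,0,0,0,0,0,0,0,0,0,0,1,0,0,0,0,0,0,0,0,0,0]
Step 8: delete m at [2, 18, 31] -> counters=[0,0,0,2,0,0,2,0,0,0,0,2,0,0,0,0,0,0,0,0,0,0,0,0,0,0,0,0,0,0,0,0,0,0,0,0,0,0,0,0,0,0]
Step 9: insert o at [2, 29, 39] -> counters=[0,0,1,2,0,0,2,0,0,0,0,2,0,0,0,0,0,0,0,0,0,0,0,0,0,0,0,0,0,1,0,0,0,0,0,0,0,0,0,1,0,0]
Step 10: insert iy at [3, 6, 11] -> counters=[0,0,1,3,0,0,3,0,0,0,0,3,0,0,0,0,0,0,0,0,0,0,0,0,0,0,0,0,0,1,0,0,0,0,0,0,0,0,0,1,0,0]
Step 11: delete iy at [3, 6, 11] -> counters=[0,0,1,2,0,0,2,0,0,0,0,2,0,0,0,0,0,0,0,0,0,0,0,0,0,0,0,0,0,1,0,0,0,0,0,0,0,0,0,1,0,0]
Step 12: insert m at [2, 18, 31] -> counters=[0,0,2,2,0,0,2,0,0,0,0,2,0,0,0,0,0,0,1,0,0,0,0,0,0,0,0,0,0,1,0,1,0,0,0,0,0,0,0,1,0,0]
Step 13: insert hx at [15, 19, 40] -> counters=[0,0,2,2,0,0,2,0,0,0,0,2,0,0,0,1,0,0,1,1,0,0,0,0,0,0,0,0,0,1,0,1,0,0,0,0,0,0,0,1,1,0]
Step 14: delete m at [2, 18, 31] -> counters=[0,0,1,2,0,0,2,0,0,0,0,2,0,0,0,1,0,0,0,1,0,0,0,0,0,0,0,0,0,1,0,0,0,0,0,0,0,0,0,1,1,0]
Step 15: delete o at [2, 29, 39] -> counters=[0,0,0,2,0,0,2,0,0,0,0,2,0,0,0,1,0,0,0,1,0,0,0,0,0,0,0,0,0,0,0,0,0,0,0,0,0,0,0,0,1,0]
Step 16: insert hx at [15, 19, 40] -> counters=[0,0,0,2,0,0,2,0,0,0,0,2,0,0,0,2,0,0,0,2,0,0,0,0,0,0,0,0,0,0,0,0,0,0,0,0,0,0,0,0,2,0]
Step 17: insert o at [2, 29, 39] -> counters=[0,0,1,2,0,0,2,0,0,0,0,2,0,0,0,2,0,0,0,2,0,0,0,0,0,0,0,0,0,1,0,0,0,0,0,0,0,0,0,1,2,0]
Step 18: insert o at [2, 29, 39] -> counters=[0,0,2,2,0,0,2,0,0,0,0,2,0,0,0,2,0,0,0,2,0,0,0,0,0,0,0,0,0,2,0,0,0,0,0,0,0,0,0,2,2,0]
Step 19: insert hx at [15, 19, 40] -> counters=[0,0,2,2,0,0,2,0,0,0,0,2,0,0,0,3,0,0,0,3,0,0,0,0,0,0,0,0,0,2,0,0,0,0,0,0,0,0,0,2,3,0]
Step 20: insert o at [2, 29, 39] -> counters=[0,0,3,2,0,0,2,0,0,0,0,2,0,0,0,3,0,0,0,3,0,0,0,0,0,0,0,0,0,3,0,0,0,0,0,0,0,0,0,3,3,0]
Step 21: delete iy at [3, 6, 11] -> counters=[0,0,3,1,0,0,1,0,0,0,0,1,0,0,0,3,0,0,0,3,0,0,0,0,0,0,0,0,0,3,0,0,0,0,0,0,0,0,0,3,3,0]
Step 22: delete o at [2, 29, 39] -> counters=[0,0,2,1,0,0,1,0,0,0,0,1,0,0,0,3,0,0,0,3,0,0,0,0,0,0,0,0,0,2,0,0,0,0,0,0,0,0,0,2,3,0]
Step 23: delete iy at [3, 6, 11] -> counters=[0,0,2,0,0,0,0,0,0,0,0,0,0,0,0,3,0,0,0,3,0,0,0,0,0,0,0,0,0,2,0,0,0,0,0,0,0,0,0,2,3,0]
Step 24: insert iy at [3, 6, 11] -> counters=[0,0,2,1,0,0,1,0,0,0,0,1,0,0,0,3,0,0,0,3,0,0,0,0,0,0,0,0,0,2,0,0,0,0,0,0,0,0,0,2,3,0]
Step 25: insert o at [2, 29, 39] -> counters=[0,0,3,1,0,0,1,0,0,0,0,1,0,0,0,3,0,0,0,3,0,0,0,0,0,0,0,0,0,3,0,0,0,0,0,0,0,0,0,3,3,0]
Step 26: delete hx at [15, 19, 40] -> counters=[0,0,3,1,0,0,1,0,0,0,0,1,0,0,0,2,0,0,0,2,0,0,0,0,0,0,0,0,0,3,0,0,0,0,0,0,0,0,0,3,2,0]
Step 27: insert o at [2, 29, 39] -> counters=[0,0,4,1,0,0,1,0,0,0,0,1,0,0,0,2,0,0,0,2,0,0,0,0,0,0,0,0,0,4,0,0,0,0,0,0,0,0,0,4,2,0]
Final counters=[0,0,4,1,0,0,1,0,0,0,0,1,0,0,0,2,0,0,0,2,0,0,0,0,0,0,0,0,0,4,0,0,0,0,0,0,0,0,0,4,2,0] -> 9 nonzero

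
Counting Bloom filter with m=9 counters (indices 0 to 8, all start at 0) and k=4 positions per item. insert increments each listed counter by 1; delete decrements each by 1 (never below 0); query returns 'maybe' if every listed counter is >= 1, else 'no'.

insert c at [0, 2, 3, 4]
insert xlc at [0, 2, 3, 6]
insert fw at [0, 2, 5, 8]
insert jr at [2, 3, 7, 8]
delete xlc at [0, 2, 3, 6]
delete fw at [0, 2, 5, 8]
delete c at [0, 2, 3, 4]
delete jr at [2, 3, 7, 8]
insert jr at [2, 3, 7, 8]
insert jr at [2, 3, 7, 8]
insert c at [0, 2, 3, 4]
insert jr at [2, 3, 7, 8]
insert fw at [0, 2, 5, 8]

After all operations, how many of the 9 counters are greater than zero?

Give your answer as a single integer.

Step 1: insert c at [0, 2, 3, 4] -> counters=[1,0,1,1,1,0,0,0,0]
Step 2: insert xlc at [0, 2, 3, 6] -> counters=[2,0,2,2,1,0,1,0,0]
Step 3: insert fw at [0, 2, 5, 8] -> counters=[3,0,3,2,1,1,1,0,1]
Step 4: insert jr at [2, 3, 7, 8] -> counters=[3,0,4,3,1,1,1,1,2]
Step 5: delete xlc at [0, 2, 3, 6] -> counters=[2,0,3,2,1,1,0,1,2]
Step 6: delete fw at [0, 2, 5, 8] -> counters=[1,0,2,2,1,0,0,1,1]
Step 7: delete c at [0, 2, 3, 4] -> counters=[0,0,1,1,0,0,0,1,1]
Step 8: delete jr at [2, 3, 7, 8] -> counters=[0,0,0,0,0,0,0,0,0]
Step 9: insert jr at [2, 3, 7, 8] -> counters=[0,0,1,1,0,0,0,1,1]
Step 10: insert jr at [2, 3, 7, 8] -> counters=[0,0,2,2,0,0,0,2,2]
Step 11: insert c at [0, 2, 3, 4] -> counters=[1,0,3,3,1,0,0,2,2]
Step 12: insert jr at [2, 3, 7, 8] -> counters=[1,0,4,4,1,0,0,3,3]
Step 13: insert fw at [0, 2, 5, 8] -> counters=[2,0,5,4,1,1,0,3,4]
Final counters=[2,0,5,4,1,1,0,3,4] -> 7 nonzero

Answer: 7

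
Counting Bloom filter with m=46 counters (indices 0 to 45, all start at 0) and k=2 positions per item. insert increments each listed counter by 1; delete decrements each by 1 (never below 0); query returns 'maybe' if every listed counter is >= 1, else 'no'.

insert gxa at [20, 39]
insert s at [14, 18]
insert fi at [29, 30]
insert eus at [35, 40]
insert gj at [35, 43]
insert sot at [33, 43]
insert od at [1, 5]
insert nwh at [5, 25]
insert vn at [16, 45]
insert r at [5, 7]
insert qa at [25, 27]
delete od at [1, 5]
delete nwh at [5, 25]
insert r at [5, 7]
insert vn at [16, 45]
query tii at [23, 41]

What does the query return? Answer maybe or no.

Step 1: insert gxa at [20, 39] -> counters=[0,0,0,0,0,0,0,0,0,0,0,0,0,0,0,0,0,0,0,0,1,0,0,0,0,0,0,0,0,0,0,0,0,0,0,0,0,0,0,1,0,0,0,0,0,0]
Step 2: insert s at [14, 18] -> counters=[0,0,0,0,0,0,0,0,0,0,0,0,0,0,1,0,0,0,1,0,1,0,0,0,0,0,0,0,0,0,0,0,0,0,0,0,0,0,0,1,0,0,0,0,0,0]
Step 3: insert fi at [29, 30] -> counters=[0,0,0,0,0,0,0,0,0,0,0,0,0,0,1,0,0,0,1,0,1,0,0,0,0,0,0,0,0,1,1,0,0,0,0,0,0,0,0,1,0,0,0,0,0,0]
Step 4: insert eus at [35, 40] -> counters=[0,0,0,0,0,0,0,0,0,0,0,0,0,0,1,0,0,0,1,0,1,0,0,0,0,0,0,0,0,1,1,0,0,0,0,1,0,0,0,1,1,0,0,0,0,0]
Step 5: insert gj at [35, 43] -> counters=[0,0,0,0,0,0,0,0,0,0,0,0,0,0,1,0,0,0,1,0,1,0,0,0,0,0,0,0,0,1,1,0,0,0,0,2,0,0,0,1,1,0,0,1,0,0]
Step 6: insert sot at [33, 43] -> counters=[0,0,0,0,0,0,0,0,0,0,0,0,0,0,1,0,0,0,1,0,1,0,0,0,0,0,0,0,0,1,1,0,0,1,0,2,0,0,0,1,1,0,0,2,0,0]
Step 7: insert od at [1, 5] -> counters=[0,1,0,0,0,1,0,0,0,0,0,0,0,0,1,0,0,0,1,0,1,0,0,0,0,0,0,0,0,1,1,0,0,1,0,2,0,0,0,1,1,0,0,2,0,0]
Step 8: insert nwh at [5, 25] -> counters=[0,1,0,0,0,2,0,0,0,0,0,0,0,0,1,0,0,0,1,0,1,0,0,0,0,1,0,0,0,1,1,0,0,1,0,2,0,0,0,1,1,0,0,2,0,0]
Step 9: insert vn at [16, 45] -> counters=[0,1,0,0,0,2,0,0,0,0,0,0,0,0,1,0,1,0,1,0,1,0,0,0,0,1,0,0,0,1,1,0,0,1,0,2,0,0,0,1,1,0,0,2,0,1]
Step 10: insert r at [5, 7] -> counters=[0,1,0,0,0,3,0,1,0,0,0,0,0,0,1,0,1,0,1,0,1,0,0,0,0,1,0,0,0,1,1,0,0,1,0,2,0,0,0,1,1,0,0,2,0,1]
Step 11: insert qa at [25, 27] -> counters=[0,1,0,0,0,3,0,1,0,0,0,0,0,0,1,0,1,0,1,0,1,0,0,0,0,2,0,1,0,1,1,0,0,1,0,2,0,0,0,1,1,0,0,2,0,1]
Step 12: delete od at [1, 5] -> counters=[0,0,0,0,0,2,0,1,0,0,0,0,0,0,1,0,1,0,1,0,1,0,0,0,0,2,0,1,0,1,1,0,0,1,0,2,0,0,0,1,1,0,0,2,0,1]
Step 13: delete nwh at [5, 25] -> counters=[0,0,0,0,0,1,0,1,0,0,0,0,0,0,1,0,1,0,1,0,1,0,0,0,0,1,0,1,0,1,1,0,0,1,0,2,0,0,0,1,1,0,0,2,0,1]
Step 14: insert r at [5, 7] -> counters=[0,0,0,0,0,2,0,2,0,0,0,0,0,0,1,0,1,0,1,0,1,0,0,0,0,1,0,1,0,1,1,0,0,1,0,2,0,0,0,1,1,0,0,2,0,1]
Step 15: insert vn at [16, 45] -> counters=[0,0,0,0,0,2,0,2,0,0,0,0,0,0,1,0,2,0,1,0,1,0,0,0,0,1,0,1,0,1,1,0,0,1,0,2,0,0,0,1,1,0,0,2,0,2]
Query tii: check counters[23]=0 counters[41]=0 -> no

Answer: no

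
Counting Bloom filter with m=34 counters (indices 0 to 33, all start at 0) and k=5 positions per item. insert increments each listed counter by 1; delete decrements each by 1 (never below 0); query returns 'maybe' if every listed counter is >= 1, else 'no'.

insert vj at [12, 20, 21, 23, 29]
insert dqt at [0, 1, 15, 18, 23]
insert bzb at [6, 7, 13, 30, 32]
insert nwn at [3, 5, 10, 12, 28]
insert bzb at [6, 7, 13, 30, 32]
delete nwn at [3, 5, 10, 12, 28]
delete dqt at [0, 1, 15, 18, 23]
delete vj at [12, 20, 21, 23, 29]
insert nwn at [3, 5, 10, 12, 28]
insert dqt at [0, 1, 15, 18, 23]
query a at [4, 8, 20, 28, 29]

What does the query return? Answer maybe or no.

Step 1: insert vj at [12, 20, 21, 23, 29] -> counters=[0,0,0,0,0,0,0,0,0,0,0,0,1,0,0,0,0,0,0,0,1,1,0,1,0,0,0,0,0,1,0,0,0,0]
Step 2: insert dqt at [0, 1, 15, 18, 23] -> counters=[1,1,0,0,0,0,0,0,0,0,0,0,1,0,0,1,0,0,1,0,1,1,0,2,0,0,0,0,0,1,0,0,0,0]
Step 3: insert bzb at [6, 7, 13, 30, 32] -> counters=[1,1,0,0,0,0,1,1,0,0,0,0,1,1,0,1,0,0,1,0,1,1,0,2,0,0,0,0,0,1,1,0,1,0]
Step 4: insert nwn at [3, 5, 10, 12, 28] -> counters=[1,1,0,1,0,1,1,1,0,0,1,0,2,1,0,1,0,0,1,0,1,1,0,2,0,0,0,0,1,1,1,0,1,0]
Step 5: insert bzb at [6, 7, 13, 30, 32] -> counters=[1,1,0,1,0,1,2,2,0,0,1,0,2,2,0,1,0,0,1,0,1,1,0,2,0,0,0,0,1,1,2,0,2,0]
Step 6: delete nwn at [3, 5, 10, 12, 28] -> counters=[1,1,0,0,0,0,2,2,0,0,0,0,1,2,0,1,0,0,1,0,1,1,0,2,0,0,0,0,0,1,2,0,2,0]
Step 7: delete dqt at [0, 1, 15, 18, 23] -> counters=[0,0,0,0,0,0,2,2,0,0,0,0,1,2,0,0,0,0,0,0,1,1,0,1,0,0,0,0,0,1,2,0,2,0]
Step 8: delete vj at [12, 20, 21, 23, 29] -> counters=[0,0,0,0,0,0,2,2,0,0,0,0,0,2,0,0,0,0,0,0,0,0,0,0,0,0,0,0,0,0,2,0,2,0]
Step 9: insert nwn at [3, 5, 10, 12, 28] -> counters=[0,0,0,1,0,1,2,2,0,0,1,0,1,2,0,0,0,0,0,0,0,0,0,0,0,0,0,0,1,0,2,0,2,0]
Step 10: insert dqt at [0, 1, 15, 18, 23] -> counters=[1,1,0,1,0,1,2,2,0,0,1,0,1,2,0,1,0,0,1,0,0,0,0,1,0,0,0,0,1,0,2,0,2,0]
Query a: check counters[4]=0 counters[8]=0 counters[20]=0 counters[28]=1 counters[29]=0 -> no

Answer: no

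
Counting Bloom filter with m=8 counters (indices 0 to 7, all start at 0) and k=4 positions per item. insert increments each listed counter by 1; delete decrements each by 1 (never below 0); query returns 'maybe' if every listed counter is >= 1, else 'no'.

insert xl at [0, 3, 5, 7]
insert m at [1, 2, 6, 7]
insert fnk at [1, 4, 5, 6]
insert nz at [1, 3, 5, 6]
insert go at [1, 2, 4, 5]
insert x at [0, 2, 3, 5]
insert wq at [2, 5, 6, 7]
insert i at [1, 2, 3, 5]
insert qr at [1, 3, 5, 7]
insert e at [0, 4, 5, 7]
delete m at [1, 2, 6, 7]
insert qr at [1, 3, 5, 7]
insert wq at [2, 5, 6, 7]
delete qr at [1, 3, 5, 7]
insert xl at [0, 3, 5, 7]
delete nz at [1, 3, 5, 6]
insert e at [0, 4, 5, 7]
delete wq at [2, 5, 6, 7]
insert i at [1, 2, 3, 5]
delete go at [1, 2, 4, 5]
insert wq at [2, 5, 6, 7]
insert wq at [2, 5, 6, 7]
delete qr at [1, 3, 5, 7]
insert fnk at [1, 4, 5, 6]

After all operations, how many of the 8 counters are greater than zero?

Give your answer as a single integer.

Step 1: insert xl at [0, 3, 5, 7] -> counters=[1,0,0,1,0,1,0,1]
Step 2: insert m at [1, 2, 6, 7] -> counters=[1,1,1,1,0,1,1,2]
Step 3: insert fnk at [1, 4, 5, 6] -> counters=[1,2,1,1,1,2,2,2]
Step 4: insert nz at [1, 3, 5, 6] -> counters=[1,3,1,2,1,3,3,2]
Step 5: insert go at [1, 2, 4, 5] -> counters=[1,4,2,2,2,4,3,2]
Step 6: insert x at [0, 2, 3, 5] -> counters=[2,4,3,3,2,5,3,2]
Step 7: insert wq at [2, 5, 6, 7] -> counters=[2,4,4,3,2,6,4,3]
Step 8: insert i at [1, 2, 3, 5] -> counters=[2,5,5,4,2,7,4,3]
Step 9: insert qr at [1, 3, 5, 7] -> counters=[2,6,5,5,2,8,4,4]
Step 10: insert e at [0, 4, 5, 7] -> counters=[3,6,5,5,3,9,4,5]
Step 11: delete m at [1, 2, 6, 7] -> counters=[3,5,4,5,3,9,3,4]
Step 12: insert qr at [1, 3, 5, 7] -> counters=[3,6,4,6,3,10,3,5]
Step 13: insert wq at [2, 5, 6, 7] -> counters=[3,6,5,6,3,11,4,6]
Step 14: delete qr at [1, 3, 5, 7] -> counters=[3,5,5,5,3,10,4,5]
Step 15: insert xl at [0, 3, 5, 7] -> counters=[4,5,5,6,3,11,4,6]
Step 16: delete nz at [1, 3, 5, 6] -> counters=[4,4,5,5,3,10,3,6]
Step 17: insert e at [0, 4, 5, 7] -> counters=[5,4,5,5,4,11,3,7]
Step 18: delete wq at [2, 5, 6, 7] -> counters=[5,4,4,5,4,10,2,6]
Step 19: insert i at [1, 2, 3, 5] -> counters=[5,5,5,6,4,11,2,6]
Step 20: delete go at [1, 2, 4, 5] -> counters=[5,4,4,6,3,10,2,6]
Step 21: insert wq at [2, 5, 6, 7] -> counters=[5,4,5,6,3,11,3,7]
Step 22: insert wq at [2, 5, 6, 7] -> counters=[5,4,6,6,3,12,4,8]
Step 23: delete qr at [1, 3, 5, 7] -> counters=[5,3,6,5,3,11,4,7]
Step 24: insert fnk at [1, 4, 5, 6] -> counters=[5,4,6,5,4,12,5,7]
Final counters=[5,4,6,5,4,12,5,7] -> 8 nonzero

Answer: 8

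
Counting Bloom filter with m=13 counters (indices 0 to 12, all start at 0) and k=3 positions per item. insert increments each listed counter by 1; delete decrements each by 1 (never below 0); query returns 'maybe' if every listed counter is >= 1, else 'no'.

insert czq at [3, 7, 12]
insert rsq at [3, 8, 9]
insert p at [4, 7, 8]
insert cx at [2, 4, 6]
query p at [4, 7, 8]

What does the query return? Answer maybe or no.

Answer: maybe

Derivation:
Step 1: insert czq at [3, 7, 12] -> counters=[0,0,0,1,0,0,0,1,0,0,0,0,1]
Step 2: insert rsq at [3, 8, 9] -> counters=[0,0,0,2,0,0,0,1,1,1,0,0,1]
Step 3: insert p at [4, 7, 8] -> counters=[0,0,0,2,1,0,0,2,2,1,0,0,1]
Step 4: insert cx at [2, 4, 6] -> counters=[0,0,1,2,2,0,1,2,2,1,0,0,1]
Query p: check counters[4]=2 counters[7]=2 counters[8]=2 -> maybe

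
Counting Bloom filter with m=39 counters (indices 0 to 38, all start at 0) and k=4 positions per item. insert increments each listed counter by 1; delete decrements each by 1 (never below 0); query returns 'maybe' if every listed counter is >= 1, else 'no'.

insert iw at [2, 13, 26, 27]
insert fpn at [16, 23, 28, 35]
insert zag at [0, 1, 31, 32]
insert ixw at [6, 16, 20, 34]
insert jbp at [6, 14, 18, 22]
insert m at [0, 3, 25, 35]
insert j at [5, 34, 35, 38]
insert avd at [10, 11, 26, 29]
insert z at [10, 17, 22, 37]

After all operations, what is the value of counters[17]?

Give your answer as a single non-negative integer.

Step 1: insert iw at [2, 13, 26, 27] -> counters=[0,0,1,0,0,0,0,0,0,0,0,0,0,1,0,0,0,0,0,0,0,0,0,0,0,0,1,1,0,0,0,0,0,0,0,0,0,0,0]
Step 2: insert fpn at [16, 23, 28, 35] -> counters=[0,0,1,0,0,0,0,0,0,0,0,0,0,1,0,0,1,0,0,0,0,0,0,1,0,0,1,1,1,0,0,0,0,0,0,1,0,0,0]
Step 3: insert zag at [0, 1, 31, 32] -> counters=[1,1,1,0,0,0,0,0,0,0,0,0,0,1,0,0,1,0,0,0,0,0,0,1,0,0,1,1,1,0,0,1,1,0,0,1,0,0,0]
Step 4: insert ixw at [6, 16, 20, 34] -> counters=[1,1,1,0,0,0,1,0,0,0,0,0,0,1,0,0,2,0,0,0,1,0,0,1,0,0,1,1,1,0,0,1,1,0,1,1,0,0,0]
Step 5: insert jbp at [6, 14, 18, 22] -> counters=[1,1,1,0,0,0,2,0,0,0,0,0,0,1,1,0,2,0,1,0,1,0,1,1,0,0,1,1,1,0,0,1,1,0,1,1,0,0,0]
Step 6: insert m at [0, 3, 25, 35] -> counters=[2,1,1,1,0,0,2,0,0,0,0,0,0,1,1,0,2,0,1,0,1,0,1,1,0,1,1,1,1,0,0,1,1,0,1,2,0,0,0]
Step 7: insert j at [5, 34, 35, 38] -> counters=[2,1,1,1,0,1,2,0,0,0,0,0,0,1,1,0,2,0,1,0,1,0,1,1,0,1,1,1,1,0,0,1,1,0,2,3,0,0,1]
Step 8: insert avd at [10, 11, 26, 29] -> counters=[2,1,1,1,0,1,2,0,0,0,1,1,0,1,1,0,2,0,1,0,1,0,1,1,0,1,2,1,1,1,0,1,1,0,2,3,0,0,1]
Step 9: insert z at [10, 17, 22, 37] -> counters=[2,1,1,1,0,1,2,0,0,0,2,1,0,1,1,0,2,1,1,0,1,0,2,1,0,1,2,1,1,1,0,1,1,0,2,3,0,1,1]
Final counters=[2,1,1,1,0,1,2,0,0,0,2,1,0,1,1,0,2,1,1,0,1,0,2,1,0,1,2,1,1,1,0,1,1,0,2,3,0,1,1] -> counters[17]=1

Answer: 1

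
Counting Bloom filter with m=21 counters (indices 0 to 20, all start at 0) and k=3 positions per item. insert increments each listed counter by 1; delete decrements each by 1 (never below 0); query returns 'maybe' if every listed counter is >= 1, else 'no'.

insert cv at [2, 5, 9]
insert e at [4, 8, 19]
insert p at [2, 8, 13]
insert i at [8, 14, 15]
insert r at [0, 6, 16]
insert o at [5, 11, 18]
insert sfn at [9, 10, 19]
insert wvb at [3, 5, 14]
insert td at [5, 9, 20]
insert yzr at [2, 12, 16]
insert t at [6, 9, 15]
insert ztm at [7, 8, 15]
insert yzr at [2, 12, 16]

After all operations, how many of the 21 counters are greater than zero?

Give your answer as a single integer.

Answer: 19

Derivation:
Step 1: insert cv at [2, 5, 9] -> counters=[0,0,1,0,0,1,0,0,0,1,0,0,0,0,0,0,0,0,0,0,0]
Step 2: insert e at [4, 8, 19] -> counters=[0,0,1,0,1,1,0,0,1,1,0,0,0,0,0,0,0,0,0,1,0]
Step 3: insert p at [2, 8, 13] -> counters=[0,0,2,0,1,1,0,0,2,1,0,0,0,1,0,0,0,0,0,1,0]
Step 4: insert i at [8, 14, 15] -> counters=[0,0,2,0,1,1,0,0,3,1,0,0,0,1,1,1,0,0,0,1,0]
Step 5: insert r at [0, 6, 16] -> counters=[1,0,2,0,1,1,1,0,3,1,0,0,0,1,1,1,1,0,0,1,0]
Step 6: insert o at [5, 11, 18] -> counters=[1,0,2,0,1,2,1,0,3,1,0,1,0,1,1,1,1,0,1,1,0]
Step 7: insert sfn at [9, 10, 19] -> counters=[1,0,2,0,1,2,1,0,3,2,1,1,0,1,1,1,1,0,1,2,0]
Step 8: insert wvb at [3, 5, 14] -> counters=[1,0,2,1,1,3,1,0,3,2,1,1,0,1,2,1,1,0,1,2,0]
Step 9: insert td at [5, 9, 20] -> counters=[1,0,2,1,1,4,1,0,3,3,1,1,0,1,2,1,1,0,1,2,1]
Step 10: insert yzr at [2, 12, 16] -> counters=[1,0,3,1,1,4,1,0,3,3,1,1,1,1,2,1,2,0,1,2,1]
Step 11: insert t at [6, 9, 15] -> counters=[1,0,3,1,1,4,2,0,3,4,1,1,1,1,2,2,2,0,1,2,1]
Step 12: insert ztm at [7, 8, 15] -> counters=[1,0,3,1,1,4,2,1,4,4,1,1,1,1,2,3,2,0,1,2,1]
Step 13: insert yzr at [2, 12, 16] -> counters=[1,0,4,1,1,4,2,1,4,4,1,1,2,1,2,3,3,0,1,2,1]
Final counters=[1,0,4,1,1,4,2,1,4,4,1,1,2,1,2,3,3,0,1,2,1] -> 19 nonzero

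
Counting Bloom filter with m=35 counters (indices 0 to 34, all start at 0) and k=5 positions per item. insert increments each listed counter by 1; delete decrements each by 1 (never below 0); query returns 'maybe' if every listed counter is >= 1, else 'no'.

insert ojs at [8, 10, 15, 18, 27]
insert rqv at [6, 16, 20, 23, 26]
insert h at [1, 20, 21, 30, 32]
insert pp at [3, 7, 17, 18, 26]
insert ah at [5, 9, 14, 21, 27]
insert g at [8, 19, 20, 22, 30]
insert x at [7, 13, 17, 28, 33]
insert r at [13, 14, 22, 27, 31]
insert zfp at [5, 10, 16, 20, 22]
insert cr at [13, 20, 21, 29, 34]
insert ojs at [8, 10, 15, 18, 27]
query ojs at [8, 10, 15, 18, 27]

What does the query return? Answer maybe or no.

Answer: maybe

Derivation:
Step 1: insert ojs at [8, 10, 15, 18, 27] -> counters=[0,0,0,0,0,0,0,0,1,0,1,0,0,0,0,1,0,0,1,0,0,0,0,0,0,0,0,1,0,0,0,0,0,0,0]
Step 2: insert rqv at [6, 16, 20, 23, 26] -> counters=[0,0,0,0,0,0,1,0,1,0,1,0,0,0,0,1,1,0,1,0,1,0,0,1,0,0,1,1,0,0,0,0,0,0,0]
Step 3: insert h at [1, 20, 21, 30, 32] -> counters=[0,1,0,0,0,0,1,0,1,0,1,0,0,0,0,1,1,0,1,0,2,1,0,1,0,0,1,1,0,0,1,0,1,0,0]
Step 4: insert pp at [3, 7, 17, 18, 26] -> counters=[0,1,0,1,0,0,1,1,1,0,1,0,0,0,0,1,1,1,2,0,2,1,0,1,0,0,2,1,0,0,1,0,1,0,0]
Step 5: insert ah at [5, 9, 14, 21, 27] -> counters=[0,1,0,1,0,1,1,1,1,1,1,0,0,0,1,1,1,1,2,0,2,2,0,1,0,0,2,2,0,0,1,0,1,0,0]
Step 6: insert g at [8, 19, 20, 22, 30] -> counters=[0,1,0,1,0,1,1,1,2,1,1,0,0,0,1,1,1,1,2,1,3,2,1,1,0,0,2,2,0,0,2,0,1,0,0]
Step 7: insert x at [7, 13, 17, 28, 33] -> counters=[0,1,0,1,0,1,1,2,2,1,1,0,0,1,1,1,1,2,2,1,3,2,1,1,0,0,2,2,1,0,2,0,1,1,0]
Step 8: insert r at [13, 14, 22, 27, 31] -> counters=[0,1,0,1,0,1,1,2,2,1,1,0,0,2,2,1,1,2,2,1,3,2,2,1,0,0,2,3,1,0,2,1,1,1,0]
Step 9: insert zfp at [5, 10, 16, 20, 22] -> counters=[0,1,0,1,0,2,1,2,2,1,2,0,0,2,2,1,2,2,2,1,4,2,3,1,0,0,2,3,1,0,2,1,1,1,0]
Step 10: insert cr at [13, 20, 21, 29, 34] -> counters=[0,1,0,1,0,2,1,2,2,1,2,0,0,3,2,1,2,2,2,1,5,3,3,1,0,0,2,3,1,1,2,1,1,1,1]
Step 11: insert ojs at [8, 10, 15, 18, 27] -> counters=[0,1,0,1,0,2,1,2,3,1,3,0,0,3,2,2,2,2,3,1,5,3,3,1,0,0,2,4,1,1,2,1,1,1,1]
Query ojs: check counters[8]=3 counters[10]=3 counters[15]=2 counters[18]=3 counters[27]=4 -> maybe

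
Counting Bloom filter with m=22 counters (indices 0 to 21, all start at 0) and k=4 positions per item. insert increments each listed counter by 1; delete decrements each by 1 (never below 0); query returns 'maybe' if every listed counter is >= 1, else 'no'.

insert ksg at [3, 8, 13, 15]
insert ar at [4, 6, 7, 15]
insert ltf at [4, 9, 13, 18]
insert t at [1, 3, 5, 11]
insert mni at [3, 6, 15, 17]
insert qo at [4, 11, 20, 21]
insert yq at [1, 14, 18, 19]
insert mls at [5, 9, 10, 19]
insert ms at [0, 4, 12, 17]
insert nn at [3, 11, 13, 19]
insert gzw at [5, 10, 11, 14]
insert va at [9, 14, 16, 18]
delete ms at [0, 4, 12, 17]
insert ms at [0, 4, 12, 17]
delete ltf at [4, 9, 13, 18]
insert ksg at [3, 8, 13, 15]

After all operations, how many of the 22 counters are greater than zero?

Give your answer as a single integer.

Step 1: insert ksg at [3, 8, 13, 15] -> counters=[0,0,0,1,0,0,0,0,1,0,0,0,0,1,0,1,0,0,0,0,0,0]
Step 2: insert ar at [4, 6, 7, 15] -> counters=[0,0,0,1,1,0,1,1,1,0,0,0,0,1,0,2,0,0,0,0,0,0]
Step 3: insert ltf at [4, 9, 13, 18] -> counters=[0,0,0,1,2,0,1,1,1,1,0,0,0,2,0,2,0,0,1,0,0,0]
Step 4: insert t at [1, 3, 5, 11] -> counters=[0,1,0,2,2,1,1,1,1,1,0,1,0,2,0,2,0,0,1,0,0,0]
Step 5: insert mni at [3, 6, 15, 17] -> counters=[0,1,0,3,2,1,2,1,1,1,0,1,0,2,0,3,0,1,1,0,0,0]
Step 6: insert qo at [4, 11, 20, 21] -> counters=[0,1,0,3,3,1,2,1,1,1,0,2,0,2,0,3,0,1,1,0,1,1]
Step 7: insert yq at [1, 14, 18, 19] -> counters=[0,2,0,3,3,1,2,1,1,1,0,2,0,2,1,3,0,1,2,1,1,1]
Step 8: insert mls at [5, 9, 10, 19] -> counters=[0,2,0,3,3,2,2,1,1,2,1,2,0,2,1,3,0,1,2,2,1,1]
Step 9: insert ms at [0, 4, 12, 17] -> counters=[1,2,0,3,4,2,2,1,1,2,1,2,1,2,1,3,0,2,2,2,1,1]
Step 10: insert nn at [3, 11, 13, 19] -> counters=[1,2,0,4,4,2,2,1,1,2,1,3,1,3,1,3,0,2,2,3,1,1]
Step 11: insert gzw at [5, 10, 11, 14] -> counters=[1,2,0,4,4,3,2,1,1,2,2,4,1,3,2,3,0,2,2,3,1,1]
Step 12: insert va at [9, 14, 16, 18] -> counters=[1,2,0,4,4,3,2,1,1,3,2,4,1,3,3,3,1,2,3,3,1,1]
Step 13: delete ms at [0, 4, 12, 17] -> counters=[0,2,0,4,3,3,2,1,1,3,2,4,0,3,3,3,1,1,3,3,1,1]
Step 14: insert ms at [0, 4, 12, 17] -> counters=[1,2,0,4,4,3,2,1,1,3,2,4,1,3,3,3,1,2,3,3,1,1]
Step 15: delete ltf at [4, 9, 13, 18] -> counters=[1,2,0,4,3,3,2,1,1,2,2,4,1,2,3,3,1,2,2,3,1,1]
Step 16: insert ksg at [3, 8, 13, 15] -> counters=[1,2,0,5,3,3,2,1,2,2,2,4,1,3,3,4,1,2,2,3,1,1]
Final counters=[1,2,0,5,3,3,2,1,2,2,2,4,1,3,3,4,1,2,2,3,1,1] -> 21 nonzero

Answer: 21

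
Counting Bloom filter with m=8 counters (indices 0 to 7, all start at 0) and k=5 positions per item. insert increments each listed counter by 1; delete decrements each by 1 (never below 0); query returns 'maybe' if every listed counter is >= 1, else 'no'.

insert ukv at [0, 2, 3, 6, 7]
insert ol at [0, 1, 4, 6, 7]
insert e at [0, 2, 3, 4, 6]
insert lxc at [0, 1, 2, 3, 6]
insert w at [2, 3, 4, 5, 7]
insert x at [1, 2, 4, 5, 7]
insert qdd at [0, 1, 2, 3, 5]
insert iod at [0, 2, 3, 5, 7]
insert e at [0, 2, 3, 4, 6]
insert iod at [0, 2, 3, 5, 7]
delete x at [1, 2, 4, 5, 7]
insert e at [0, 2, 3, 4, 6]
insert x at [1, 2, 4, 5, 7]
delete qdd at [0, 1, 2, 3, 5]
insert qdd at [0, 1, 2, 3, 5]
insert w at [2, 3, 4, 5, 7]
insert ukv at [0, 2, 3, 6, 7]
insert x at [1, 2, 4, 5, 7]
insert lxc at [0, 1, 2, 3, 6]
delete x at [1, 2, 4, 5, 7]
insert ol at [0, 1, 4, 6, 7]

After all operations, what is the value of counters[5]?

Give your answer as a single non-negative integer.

Answer: 6

Derivation:
Step 1: insert ukv at [0, 2, 3, 6, 7] -> counters=[1,0,1,1,0,0,1,1]
Step 2: insert ol at [0, 1, 4, 6, 7] -> counters=[2,1,1,1,1,0,2,2]
Step 3: insert e at [0, 2, 3, 4, 6] -> counters=[3,1,2,2,2,0,3,2]
Step 4: insert lxc at [0, 1, 2, 3, 6] -> counters=[4,2,3,3,2,0,4,2]
Step 5: insert w at [2, 3, 4, 5, 7] -> counters=[4,2,4,4,3,1,4,3]
Step 6: insert x at [1, 2, 4, 5, 7] -> counters=[4,3,5,4,4,2,4,4]
Step 7: insert qdd at [0, 1, 2, 3, 5] -> counters=[5,4,6,5,4,3,4,4]
Step 8: insert iod at [0, 2, 3, 5, 7] -> counters=[6,4,7,6,4,4,4,5]
Step 9: insert e at [0, 2, 3, 4, 6] -> counters=[7,4,8,7,5,4,5,5]
Step 10: insert iod at [0, 2, 3, 5, 7] -> counters=[8,4,9,8,5,5,5,6]
Step 11: delete x at [1, 2, 4, 5, 7] -> counters=[8,3,8,8,4,4,5,5]
Step 12: insert e at [0, 2, 3, 4, 6] -> counters=[9,3,9,9,5,4,6,5]
Step 13: insert x at [1, 2, 4, 5, 7] -> counters=[9,4,10,9,6,5,6,6]
Step 14: delete qdd at [0, 1, 2, 3, 5] -> counters=[8,3,9,8,6,4,6,6]
Step 15: insert qdd at [0, 1, 2, 3, 5] -> counters=[9,4,10,9,6,5,6,6]
Step 16: insert w at [2, 3, 4, 5, 7] -> counters=[9,4,11,10,7,6,6,7]
Step 17: insert ukv at [0, 2, 3, 6, 7] -> counters=[10,4,12,11,7,6,7,8]
Step 18: insert x at [1, 2, 4, 5, 7] -> counters=[10,5,13,11,8,7,7,9]
Step 19: insert lxc at [0, 1, 2, 3, 6] -> counters=[11,6,14,12,8,7,8,9]
Step 20: delete x at [1, 2, 4, 5, 7] -> counters=[11,5,13,12,7,6,8,8]
Step 21: insert ol at [0, 1, 4, 6, 7] -> counters=[12,6,13,12,8,6,9,9]
Final counters=[12,6,13,12,8,6,9,9] -> counters[5]=6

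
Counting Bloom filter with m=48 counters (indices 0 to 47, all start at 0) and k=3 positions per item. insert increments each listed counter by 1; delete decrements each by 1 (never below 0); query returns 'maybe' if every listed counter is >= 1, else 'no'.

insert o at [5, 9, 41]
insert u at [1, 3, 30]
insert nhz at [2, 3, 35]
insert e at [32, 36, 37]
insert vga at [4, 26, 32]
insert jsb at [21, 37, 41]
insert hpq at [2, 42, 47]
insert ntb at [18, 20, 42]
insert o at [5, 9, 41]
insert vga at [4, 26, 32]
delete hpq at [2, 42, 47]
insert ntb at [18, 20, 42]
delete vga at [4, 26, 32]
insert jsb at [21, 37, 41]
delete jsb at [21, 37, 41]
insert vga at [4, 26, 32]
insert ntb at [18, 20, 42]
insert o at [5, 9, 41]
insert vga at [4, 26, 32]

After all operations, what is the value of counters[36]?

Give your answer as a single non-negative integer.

Answer: 1

Derivation:
Step 1: insert o at [5, 9, 41] -> counters=[0,0,0,0,0,1,0,0,0,1,0,0,0,0,0,0,0,0,0,0,0,0,0,0,0,0,0,0,0,0,0,0,0,0,0,0,0,0,0,0,0,1,0,0,0,0,0,0]
Step 2: insert u at [1, 3, 30] -> counters=[0,1,0,1,0,1,0,0,0,1,0,0,0,0,0,0,0,0,0,0,0,0,0,0,0,0,0,0,0,0,1,0,0,0,0,0,0,0,0,0,0,1,0,0,0,0,0,0]
Step 3: insert nhz at [2, 3, 35] -> counters=[0,1,1,2,0,1,0,0,0,1,0,0,0,0,0,0,0,0,0,0,0,0,0,0,0,0,0,0,0,0,1,0,0,0,0,1,0,0,0,0,0,1,0,0,0,0,0,0]
Step 4: insert e at [32, 36, 37] -> counters=[0,1,1,2,0,1,0,0,0,1,0,0,0,0,0,0,0,0,0,0,0,0,0,0,0,0,0,0,0,0,1,0,1,0,0,1,1,1,0,0,0,1,0,0,0,0,0,0]
Step 5: insert vga at [4, 26, 32] -> counters=[0,1,1,2,1,1,0,0,0,1,0,0,0,0,0,0,0,0,0,0,0,0,0,0,0,0,1,0,0,0,1,0,2,0,0,1,1,1,0,0,0,1,0,0,0,0,0,0]
Step 6: insert jsb at [21, 37, 41] -> counters=[0,1,1,2,1,1,0,0,0,1,0,0,0,0,0,0,0,0,0,0,0,1,0,0,0,0,1,0,0,0,1,0,2,0,0,1,1,2,0,0,0,2,0,0,0,0,0,0]
Step 7: insert hpq at [2, 42, 47] -> counters=[0,1,2,2,1,1,0,0,0,1,0,0,0,0,0,0,0,0,0,0,0,1,0,0,0,0,1,0,0,0,1,0,2,0,0,1,1,2,0,0,0,2,1,0,0,0,0,1]
Step 8: insert ntb at [18, 20, 42] -> counters=[0,1,2,2,1,1,0,0,0,1,0,0,0,0,0,0,0,0,1,0,1,1,0,0,0,0,1,0,0,0,1,0,2,0,0,1,1,2,0,0,0,2,2,0,0,0,0,1]
Step 9: insert o at [5, 9, 41] -> counters=[0,1,2,2,1,2,0,0,0,2,0,0,0,0,0,0,0,0,1,0,1,1,0,0,0,0,1,0,0,0,1,0,2,0,0,1,1,2,0,0,0,3,2,0,0,0,0,1]
Step 10: insert vga at [4, 26, 32] -> counters=[0,1,2,2,2,2,0,0,0,2,0,0,0,0,0,0,0,0,1,0,1,1,0,0,0,0,2,0,0,0,1,0,3,0,0,1,1,2,0,0,0,3,2,0,0,0,0,1]
Step 11: delete hpq at [2, 42, 47] -> counters=[0,1,1,2,2,2,0,0,0,2,0,0,0,0,0,0,0,0,1,0,1,1,0,0,0,0,2,0,0,0,1,0,3,0,0,1,1,2,0,0,0,3,1,0,0,0,0,0]
Step 12: insert ntb at [18, 20, 42] -> counters=[0,1,1,2,2,2,0,0,0,2,0,0,0,0,0,0,0,0,2,0,2,1,0,0,0,0,2,0,0,0,1,0,3,0,0,1,1,2,0,0,0,3,2,0,0,0,0,0]
Step 13: delete vga at [4, 26, 32] -> counters=[0,1,1,2,1,2,0,0,0,2,0,0,0,0,0,0,0,0,2,0,2,1,0,0,0,0,1,0,0,0,1,0,2,0,0,1,1,2,0,0,0,3,2,0,0,0,0,0]
Step 14: insert jsb at [21, 37, 41] -> counters=[0,1,1,2,1,2,0,0,0,2,0,0,0,0,0,0,0,0,2,0,2,2,0,0,0,0,1,0,0,0,1,0,2,0,0,1,1,3,0,0,0,4,2,0,0,0,0,0]
Step 15: delete jsb at [21, 37, 41] -> counters=[0,1,1,2,1,2,0,0,0,2,0,0,0,0,0,0,0,0,2,0,2,1,0,0,0,0,1,0,0,0,1,0,2,0,0,1,1,2,0,0,0,3,2,0,0,0,0,0]
Step 16: insert vga at [4, 26, 32] -> counters=[0,1,1,2,2,2,0,0,0,2,0,0,0,0,0,0,0,0,2,0,2,1,0,0,0,0,2,0,0,0,1,0,3,0,0,1,1,2,0,0,0,3,2,0,0,0,0,0]
Step 17: insert ntb at [18, 20, 42] -> counters=[0,1,1,2,2,2,0,0,0,2,0,0,0,0,0,0,0,0,3,0,3,1,0,0,0,0,2,0,0,0,1,0,3,0,0,1,1,2,0,0,0,3,3,0,0,0,0,0]
Step 18: insert o at [5, 9, 41] -> counters=[0,1,1,2,2,3,0,0,0,3,0,0,0,0,0,0,0,0,3,0,3,1,0,0,0,0,2,0,0,0,1,0,3,0,0,1,1,2,0,0,0,4,3,0,0,0,0,0]
Step 19: insert vga at [4, 26, 32] -> counters=[0,1,1,2,3,3,0,0,0,3,0,0,0,0,0,0,0,0,3,0,3,1,0,0,0,0,3,0,0,0,1,0,4,0,0,1,1,2,0,0,0,4,3,0,0,0,0,0]
Final counters=[0,1,1,2,3,3,0,0,0,3,0,0,0,0,0,0,0,0,3,0,3,1,0,0,0,0,3,0,0,0,1,0,4,0,0,1,1,2,0,0,0,4,3,0,0,0,0,0] -> counters[36]=1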